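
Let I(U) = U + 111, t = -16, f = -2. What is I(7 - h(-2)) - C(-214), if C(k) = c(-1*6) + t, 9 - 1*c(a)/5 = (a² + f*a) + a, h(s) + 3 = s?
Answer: 304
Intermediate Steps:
h(s) = -3 + s
c(a) = 45 - 5*a² + 5*a (c(a) = 45 - 5*((a² - 2*a) + a) = 45 - 5*(a² - a) = 45 + (-5*a² + 5*a) = 45 - 5*a² + 5*a)
I(U) = 111 + U
C(k) = -181 (C(k) = (45 - 5*(-1*6)² + 5*(-1*6)) - 16 = (45 - 5*(-6)² + 5*(-6)) - 16 = (45 - 5*36 - 30) - 16 = (45 - 180 - 30) - 16 = -165 - 16 = -181)
I(7 - h(-2)) - C(-214) = (111 + (7 - (-3 - 2))) - 1*(-181) = (111 + (7 - 1*(-5))) + 181 = (111 + (7 + 5)) + 181 = (111 + 12) + 181 = 123 + 181 = 304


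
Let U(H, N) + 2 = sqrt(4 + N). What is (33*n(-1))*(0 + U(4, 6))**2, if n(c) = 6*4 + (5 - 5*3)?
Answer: 6468 - 1848*sqrt(10) ≈ 624.11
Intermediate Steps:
U(H, N) = -2 + sqrt(4 + N)
n(c) = 14 (n(c) = 24 + (5 - 15) = 24 - 10 = 14)
(33*n(-1))*(0 + U(4, 6))**2 = (33*14)*(0 + (-2 + sqrt(4 + 6)))**2 = 462*(0 + (-2 + sqrt(10)))**2 = 462*(-2 + sqrt(10))**2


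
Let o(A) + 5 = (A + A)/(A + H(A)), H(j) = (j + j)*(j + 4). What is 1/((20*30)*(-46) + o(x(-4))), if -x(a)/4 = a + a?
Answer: -73/2015163 ≈ -3.6225e-5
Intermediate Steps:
x(a) = -8*a (x(a) = -4*(a + a) = -8*a)
H(j) = 2*j*(4 + j) (H(j) = (2*j)*(4 + j) = 2*j*(4 + j))
o(A) = -5 + 2*A/(A + 2*A*(4 + A)) (o(A) = -5 + (A + A)/(A + 2*A*(4 + A)) = -5 + (2*A)/(A + 2*A*(4 + A)) = -5 + 2*A/(A + 2*A*(4 + A)))
1/((20*30)*(-46) + o(x(-4))) = 1/((20*30)*(-46) + (-43 - (-80)*(-4))/(9 + 2*(-8*(-4)))) = 1/(600*(-46) + (-43 - 10*32)/(9 + 2*32)) = 1/(-27600 + (-43 - 320)/(9 + 64)) = 1/(-27600 - 363/73) = 1/(-2015163/73) = -73/2015163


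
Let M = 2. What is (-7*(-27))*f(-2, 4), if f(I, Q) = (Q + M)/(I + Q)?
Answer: 567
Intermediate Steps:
f(I, Q) = (2 + Q)/(I + Q) (f(I, Q) = (Q + 2)/(I + Q) = (2 + Q)/(I + Q))
(-7*(-27))*f(-2, 4) = (-7*(-27))*((2 + 4)/(-2 + 4)) = 189*(6/2) = 189*((½)*6) = 189*3 = 567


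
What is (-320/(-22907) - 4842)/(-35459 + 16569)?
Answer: 55457687/216356615 ≈ 0.25633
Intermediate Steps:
(-320/(-22907) - 4842)/(-35459 + 16569) = (-320*(-1/22907) - 4842)/(-18890) = (320/22907 - 4842)*(-1/18890) = -110915374/22907*(-1/18890) = 55457687/216356615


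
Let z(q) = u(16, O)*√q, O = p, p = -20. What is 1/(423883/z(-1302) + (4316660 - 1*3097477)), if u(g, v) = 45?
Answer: 3214436938650/3918987049850920639 + 19074735*I*√1302/3918987049850920639 ≈ 8.2022e-7 + 1.7563e-10*I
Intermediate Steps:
O = -20
z(q) = 45*√q
1/(423883/z(-1302) + (4316660 - 1*3097477)) = 1/(423883/((45*√(-1302))) + (4316660 - 1*3097477)) = 1/(423883/((45*(I*√1302))) + (4316660 - 3097477)) = 1/(423883/((45*I*√1302)) + 1219183) = 1/(423883*(-I*√1302/58590) + 1219183) = 1/(-423883*I*√1302/58590 + 1219183) = 1/(1219183 - 423883*I*√1302/58590)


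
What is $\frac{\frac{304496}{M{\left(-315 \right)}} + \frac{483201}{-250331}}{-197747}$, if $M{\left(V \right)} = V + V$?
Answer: $\frac{38264602403}{15593194340955} \approx 0.0024539$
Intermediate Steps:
$M{\left(V \right)} = 2 V$
$\frac{\frac{304496}{M{\left(-315 \right)}} + \frac{483201}{-250331}}{-197747} = \frac{\frac{304496}{2 \left(-315\right)} + \frac{483201}{-250331}}{-197747} = \left(\frac{304496}{-630} + 483201 \left(- \frac{1}{250331}\right)\right) \left(- \frac{1}{197747}\right) = \left(304496 \left(- \frac{1}{630}\right) - \frac{483201}{250331}\right) \left(- \frac{1}{197747}\right) = \left(- \frac{152248}{315} - \frac{483201}{250331}\right) \left(- \frac{1}{197747}\right) = \left(- \frac{38264602403}{78854265}\right) \left(- \frac{1}{197747}\right) = \frac{38264602403}{15593194340955}$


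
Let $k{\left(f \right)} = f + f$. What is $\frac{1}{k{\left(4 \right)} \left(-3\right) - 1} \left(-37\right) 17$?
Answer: $\frac{629}{25} \approx 25.16$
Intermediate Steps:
$k{\left(f \right)} = 2 f$
$\frac{1}{k{\left(4 \right)} \left(-3\right) - 1} \left(-37\right) 17 = \frac{1}{2 \cdot 4 \left(-3\right) - 1} \left(-37\right) 17 = \frac{1}{8 \left(-3\right) - 1} \left(-37\right) 17 = \frac{1}{-24 - 1} \left(-37\right) 17 = \frac{1}{-25} \left(-37\right) 17 = \left(- \frac{1}{25}\right) \left(-37\right) 17 = \frac{37}{25} \cdot 17 = \frac{629}{25}$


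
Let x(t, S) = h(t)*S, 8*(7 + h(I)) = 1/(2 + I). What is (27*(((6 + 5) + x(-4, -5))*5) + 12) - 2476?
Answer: 60611/16 ≈ 3788.2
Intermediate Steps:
h(I) = -7 + 1/(8*(2 + I))
x(t, S) = S*(-111 - 56*t)/(8*(2 + t)) (x(t, S) = ((-111 - 56*t)/(8*(2 + t)))*S = S*(-111 - 56*t)/(8*(2 + t)))
(27*(((6 + 5) + x(-4, -5))*5) + 12) - 2476 = (27*(((6 + 5) - 1*(-5)*(111 + 56*(-4))/(16 + 8*(-4)))*5) + 12) - 2476 = (27*((11 - 1*(-5)*(111 - 224)/(16 - 32))*5) + 12) - 2476 = (27*((11 - 1*(-5)*(-113)/(-16))*5) + 12) - 2476 = (27*((11 - 1*(-5)*(-1/16)*(-113))*5) + 12) - 2476 = (27*((11 + 565/16)*5) + 12) - 2476 = (27*((741/16)*5) + 12) - 2476 = (27*(3705/16) + 12) - 2476 = (100035/16 + 12) - 2476 = 100227/16 - 2476 = 60611/16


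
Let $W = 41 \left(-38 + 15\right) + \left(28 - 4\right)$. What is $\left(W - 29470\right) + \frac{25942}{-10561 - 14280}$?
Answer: $- \frac{754919091}{24841} \approx -30390.0$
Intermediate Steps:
$W = -919$ ($W = 41 \left(-23\right) + \left(28 - 4\right) = -943 + 24 = -919$)
$\left(W - 29470\right) + \frac{25942}{-10561 - 14280} = \left(-919 - 29470\right) + \frac{25942}{-10561 - 14280} = -30389 + \frac{25942}{-24841} = -30389 + 25942 \left(- \frac{1}{24841}\right) = -30389 - \frac{25942}{24841} = - \frac{754919091}{24841}$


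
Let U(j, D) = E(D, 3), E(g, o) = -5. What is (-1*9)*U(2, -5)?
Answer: 45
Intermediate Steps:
U(j, D) = -5
(-1*9)*U(2, -5) = -1*9*(-5) = -9*(-5) = 45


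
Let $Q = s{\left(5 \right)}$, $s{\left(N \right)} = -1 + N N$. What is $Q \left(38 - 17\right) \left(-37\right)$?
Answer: $-18648$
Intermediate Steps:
$s{\left(N \right)} = -1 + N^{2}$
$Q = 24$ ($Q = -1 + 5^{2} = -1 + 25 = 24$)
$Q \left(38 - 17\right) \left(-37\right) = 24 \left(38 - 17\right) \left(-37\right) = 24 \cdot 21 \left(-37\right) = 24 \left(-777\right) = -18648$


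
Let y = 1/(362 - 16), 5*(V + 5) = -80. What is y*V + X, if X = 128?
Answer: 44267/346 ≈ 127.94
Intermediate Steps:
V = -21 (V = -5 + (⅕)*(-80) = -5 - 16 = -21)
y = 1/346 ≈ 0.0028902
y*V + X = (1/346)*(-21) + 128 = -21/346 + 128 = 44267/346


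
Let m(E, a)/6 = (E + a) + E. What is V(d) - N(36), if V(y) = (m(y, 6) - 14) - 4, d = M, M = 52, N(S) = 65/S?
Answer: 23047/36 ≈ 640.19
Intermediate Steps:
d = 52
m(E, a) = 6*a + 12*E (m(E, a) = 6*((E + a) + E) = 6*(a + 2*E) = 6*a + 12*E)
V(y) = 18 + 12*y (V(y) = ((6*6 + 12*y) - 14) - 4 = ((36 + 12*y) - 14) - 4 = (22 + 12*y) - 4 = 18 + 12*y)
V(d) - N(36) = (18 + 12*52) - 65/36 = (18 + 624) - 65/36 = 642 - 1*65/36 = 642 - 65/36 = 23047/36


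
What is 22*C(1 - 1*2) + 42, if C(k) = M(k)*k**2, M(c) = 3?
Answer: 108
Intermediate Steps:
C(k) = 3*k**2
22*C(1 - 1*2) + 42 = 22*(3*(1 - 1*2)**2) + 42 = 22*(3*(1 - 2)**2) + 42 = 22*(3*(-1)**2) + 42 = 22*(3*1) + 42 = 22*3 + 42 = 66 + 42 = 108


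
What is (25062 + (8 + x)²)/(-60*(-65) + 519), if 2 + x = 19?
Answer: 25687/4419 ≈ 5.8129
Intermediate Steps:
x = 17 (x = -2 + 19 = 17)
(25062 + (8 + x)²)/(-60*(-65) + 519) = (25062 + (8 + 17)²)/(-60*(-65) + 519) = (25062 + 25²)/(3900 + 519) = (25062 + 625)/4419 = 25687*(1/4419) = 25687/4419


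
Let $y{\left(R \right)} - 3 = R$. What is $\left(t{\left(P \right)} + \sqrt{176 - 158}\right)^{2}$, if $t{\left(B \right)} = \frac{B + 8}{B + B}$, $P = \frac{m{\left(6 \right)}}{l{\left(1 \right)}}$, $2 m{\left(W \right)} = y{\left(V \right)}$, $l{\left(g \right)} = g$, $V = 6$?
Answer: $\frac{6457}{324} + \frac{25 \sqrt{2}}{3} \approx 31.714$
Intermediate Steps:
$y{\left(R \right)} = 3 + R$
$m{\left(W \right)} = \frac{9}{2}$ ($m{\left(W \right)} = \frac{3 + 6}{2} = \frac{1}{2} \cdot 9 = \frac{9}{2}$)
$P = \frac{9}{2}$ ($P = \frac{9}{2 \cdot 1} = \frac{9}{2} \cdot 1 = \frac{9}{2} \approx 4.5$)
$t{\left(B \right)} = \frac{8 + B}{2 B}$
$\left(t{\left(P \right)} + \sqrt{176 - 158}\right)^{2} = \left(\frac{8 + \frac{9}{2}}{2 \cdot \frac{9}{2}} + \sqrt{176 - 158}\right)^{2} = \left(\frac{1}{2} \cdot \frac{2}{9} \cdot \frac{25}{2} + \sqrt{18}\right)^{2} = \left(\frac{25}{18} + 3 \sqrt{2}\right)^{2}$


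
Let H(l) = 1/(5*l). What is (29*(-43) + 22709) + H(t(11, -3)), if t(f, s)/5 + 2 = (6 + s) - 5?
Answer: 2146199/100 ≈ 21462.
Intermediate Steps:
t(f, s) = -5 + 5*s (t(f, s) = -10 + 5*((6 + s) - 5) = -10 + 5*(1 + s) = -10 + (5 + 5*s) = -5 + 5*s)
H(l) = 1/(5*l)
(29*(-43) + 22709) + H(t(11, -3)) = (29*(-43) + 22709) + 1/(5*(-5 + 5*(-3))) = (-1247 + 22709) + 1/(5*(-5 - 15)) = 21462 + (1/5)/(-20) = 21462 + (1/5)*(-1/20) = 21462 - 1/100 = 2146199/100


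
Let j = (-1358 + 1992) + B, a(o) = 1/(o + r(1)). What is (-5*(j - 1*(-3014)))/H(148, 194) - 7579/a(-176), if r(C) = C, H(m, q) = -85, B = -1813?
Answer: 22549360/17 ≈ 1.3264e+6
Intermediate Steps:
a(o) = 1/(1 + o) (a(o) = 1/(o + 1) = 1/(1 + o))
j = -1179 (j = (-1358 + 1992) - 1813 = 634 - 1813 = -1179)
(-5*(j - 1*(-3014)))/H(148, 194) - 7579/a(-176) = -5*(-1179 - 1*(-3014))/(-85) - 7579/(1/(1 - 176)) = -5*(-1179 + 3014)*(-1/85) - 7579/(1/(-175)) = -5*1835*(-1/85) - 7579/(-1/175) = -9175*(-1/85) - 7579*(-175) = 1835/17 + 1326325 = 22549360/17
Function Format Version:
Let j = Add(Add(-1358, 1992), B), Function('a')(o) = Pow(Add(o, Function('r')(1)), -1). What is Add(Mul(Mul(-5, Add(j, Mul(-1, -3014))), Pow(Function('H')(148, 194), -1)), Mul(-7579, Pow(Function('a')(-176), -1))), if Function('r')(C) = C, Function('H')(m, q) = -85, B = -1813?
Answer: Rational(22549360, 17) ≈ 1.3264e+6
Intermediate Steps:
Function('a')(o) = Pow(Add(1, o), -1) (Function('a')(o) = Pow(Add(o, 1), -1) = Pow(Add(1, o), -1))
j = -1179 (j = Add(Add(-1358, 1992), -1813) = Add(634, -1813) = -1179)
Add(Mul(Mul(-5, Add(j, Mul(-1, -3014))), Pow(Function('H')(148, 194), -1)), Mul(-7579, Pow(Function('a')(-176), -1))) = Add(Mul(Mul(-5, Add(-1179, Mul(-1, -3014))), Pow(-85, -1)), Mul(-7579, Pow(Pow(Add(1, -176), -1), -1))) = Add(Mul(Mul(-5, Add(-1179, 3014)), Rational(-1, 85)), Mul(-7579, Pow(Pow(-175, -1), -1))) = Add(Mul(Mul(-5, 1835), Rational(-1, 85)), Mul(-7579, Pow(Rational(-1, 175), -1))) = Add(Mul(-9175, Rational(-1, 85)), Mul(-7579, -175)) = Add(Rational(1835, 17), 1326325) = Rational(22549360, 17)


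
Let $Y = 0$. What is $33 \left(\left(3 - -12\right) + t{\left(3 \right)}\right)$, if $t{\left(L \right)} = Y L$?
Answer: $495$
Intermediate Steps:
$t{\left(L \right)} = 0$ ($t{\left(L \right)} = 0 L = 0$)
$33 \left(\left(3 - -12\right) + t{\left(3 \right)}\right) = 33 \left(\left(3 - -12\right) + 0\right) = 33 \left(\left(3 + 12\right) + 0\right) = 33 \left(15 + 0\right) = 33 \cdot 15 = 495$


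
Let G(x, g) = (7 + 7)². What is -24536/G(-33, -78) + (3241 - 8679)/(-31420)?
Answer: -96231909/769790 ≈ -125.01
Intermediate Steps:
G(x, g) = 196 (G(x, g) = 14² = 196)
-24536/G(-33, -78) + (3241 - 8679)/(-31420) = -24536/196 + (3241 - 8679)/(-31420) = -24536*1/196 - 5438*(-1/31420) = -6134/49 + 2719/15710 = -96231909/769790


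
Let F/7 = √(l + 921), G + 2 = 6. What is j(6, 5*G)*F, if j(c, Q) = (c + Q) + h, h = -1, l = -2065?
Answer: 350*I*√286 ≈ 5919.0*I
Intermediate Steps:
G = 4 (G = -2 + 6 = 4)
F = 14*I*√286 (F = 7*√(-2065 + 921) = 7*√(-1144) = 7*(2*I*√286) = 14*I*√286 ≈ 236.76*I)
j(c, Q) = -1 + Q + c (j(c, Q) = (c + Q) - 1 = (Q + c) - 1 = -1 + Q + c)
j(6, 5*G)*F = (-1 + 5*4 + 6)*(14*I*√286) = (-1 + 20 + 6)*(14*I*√286) = 25*(14*I*√286) = 350*I*√286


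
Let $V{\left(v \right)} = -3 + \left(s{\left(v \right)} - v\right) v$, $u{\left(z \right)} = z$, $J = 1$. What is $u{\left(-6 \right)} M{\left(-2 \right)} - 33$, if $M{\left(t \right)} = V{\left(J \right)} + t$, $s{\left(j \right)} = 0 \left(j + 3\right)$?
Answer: $3$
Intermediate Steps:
$s{\left(j \right)} = 0$ ($s{\left(j \right)} = 0 \left(3 + j\right) = 0$)
$V{\left(v \right)} = -3 - v^{2}$ ($V{\left(v \right)} = -3 + \left(0 - v\right) v = -3 + - v v = -3 - v^{2}$)
$M{\left(t \right)} = -4 + t$ ($M{\left(t \right)} = \left(-3 - 1^{2}\right) + t = \left(-3 - 1\right) + t = -4 + t$)
$u{\left(-6 \right)} M{\left(-2 \right)} - 33 = - 6 \left(-4 - 2\right) - 33 = \left(-6\right) \left(-6\right) - 33 = 36 - 33 = 3$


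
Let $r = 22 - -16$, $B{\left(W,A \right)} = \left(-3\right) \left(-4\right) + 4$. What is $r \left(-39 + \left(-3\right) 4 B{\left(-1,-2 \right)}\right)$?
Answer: $-8778$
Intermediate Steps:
$B{\left(W,A \right)} = 16$ ($B{\left(W,A \right)} = 12 + 4 = 16$)
$r = 38$ ($r = 22 + 16 = 38$)
$r \left(-39 + \left(-3\right) 4 B{\left(-1,-2 \right)}\right) = 38 \left(-39 + \left(-3\right) 4 \cdot 16\right) = 38 \left(-39 - 192\right) = 38 \left(-231\right) = -8778$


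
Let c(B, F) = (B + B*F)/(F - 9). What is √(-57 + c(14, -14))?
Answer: I*√25967/23 ≈ 7.0062*I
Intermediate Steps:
c(B, F) = (B + B*F)/(-9 + F)
√(-57 + c(14, -14)) = √(-57 + 14*(1 - 14)/(-9 - 14)) = √(-57 + 14*(-13)/(-23)) = √(-57 + 14*(-1/23)*(-13)) = √(-57 + 182/23) = √(-1129/23) = I*√25967/23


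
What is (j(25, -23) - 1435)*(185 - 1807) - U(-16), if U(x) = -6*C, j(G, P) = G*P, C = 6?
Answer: 3260256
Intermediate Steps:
U(x) = -36 (U(x) = -6*6 = -36)
(j(25, -23) - 1435)*(185 - 1807) - U(-16) = (25*(-23) - 1435)*(185 - 1807) - 1*(-36) = (-575 - 1435)*(-1622) + 36 = -2010*(-1622) + 36 = 3260220 + 36 = 3260256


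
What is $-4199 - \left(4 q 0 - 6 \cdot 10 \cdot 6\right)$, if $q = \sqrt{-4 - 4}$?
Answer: $-3839$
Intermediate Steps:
$q = 2 i \sqrt{2}$ ($q = \sqrt{-8} = 2 i \sqrt{2} \approx 2.8284 i$)
$-4199 - \left(4 q 0 - 6 \cdot 10 \cdot 6\right) = -4199 - \left(4 \cdot 2 i \sqrt{2} \cdot 0 - 6 \cdot 10 \cdot 6\right) = -4199 - \left(8 i \sqrt{2} \cdot 0 - 360\right) = -4199 - \left(0 - 360\right) = -4199 - -360 = -4199 + 360 = -3839$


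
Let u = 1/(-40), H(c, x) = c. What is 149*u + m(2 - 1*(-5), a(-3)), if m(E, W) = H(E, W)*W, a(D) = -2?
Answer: -709/40 ≈ -17.725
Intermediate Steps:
m(E, W) = E*W
u = -1/40 ≈ -0.025000
149*u + m(2 - 1*(-5), a(-3)) = 149*(-1/40) + (2 - 1*(-5))*(-2) = -149/40 + (2 + 5)*(-2) = -149/40 + 7*(-2) = -149/40 - 14 = -709/40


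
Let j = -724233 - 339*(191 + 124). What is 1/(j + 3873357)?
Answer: 1/3042339 ≈ 3.2869e-7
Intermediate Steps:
j = -831018 (j = -724233 - 339*315 = -724233 - 1*106785 = -724233 - 106785 = -831018)
1/(j + 3873357) = 1/(-831018 + 3873357) = 1/3042339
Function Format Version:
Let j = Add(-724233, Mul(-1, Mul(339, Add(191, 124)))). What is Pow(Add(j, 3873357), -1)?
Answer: Rational(1, 3042339) ≈ 3.2869e-7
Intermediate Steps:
j = -831018 (j = Add(-724233, Mul(-1, Mul(339, 315))) = Add(-724233, Mul(-1, 106785)) = Add(-724233, -106785) = -831018)
Pow(Add(j, 3873357), -1) = Pow(Add(-831018, 3873357), -1) = Pow(3042339, -1) = Rational(1, 3042339)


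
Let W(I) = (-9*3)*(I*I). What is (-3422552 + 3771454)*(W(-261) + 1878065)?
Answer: 13536699796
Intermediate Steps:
W(I) = -27*I**2
(-3422552 + 3771454)*(W(-261) + 1878065) = (-3422552 + 3771454)*(-27*(-261)**2 + 1878065) = 348902*(-27*68121 + 1878065) = 348902*(-1839267 + 1878065) = 348902*38798 = 13536699796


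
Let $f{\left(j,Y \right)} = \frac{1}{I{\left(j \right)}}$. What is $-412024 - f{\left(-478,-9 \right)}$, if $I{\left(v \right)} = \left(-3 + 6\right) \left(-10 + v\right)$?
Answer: $- \frac{603203135}{1464} \approx -4.1202 \cdot 10^{5}$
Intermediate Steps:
$I{\left(v \right)} = -30 + 3 v$ ($I{\left(v \right)} = 3 \left(-10 + v\right) = -30 + 3 v$)
$f{\left(j,Y \right)} = \frac{1}{-30 + 3 j}$
$-412024 - f{\left(-478,-9 \right)} = -412024 - \frac{1}{3 \left(-10 - 478\right)} = -412024 - \frac{1}{3 \left(-488\right)} = -412024 - \frac{1}{3} \left(- \frac{1}{488}\right) = -412024 - - \frac{1}{1464} = -412024 + \frac{1}{1464} = - \frac{603203135}{1464}$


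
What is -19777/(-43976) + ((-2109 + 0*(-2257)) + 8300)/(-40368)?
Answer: 65762815/221902896 ≈ 0.29636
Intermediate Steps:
-19777/(-43976) + ((-2109 + 0*(-2257)) + 8300)/(-40368) = -19777*(-1/43976) + ((-2109 + 0) + 8300)*(-1/40368) = 19777/43976 + (-2109 + 8300)*(-1/40368) = 19777/43976 + 6191*(-1/40368) = 19777/43976 - 6191/40368 = 65762815/221902896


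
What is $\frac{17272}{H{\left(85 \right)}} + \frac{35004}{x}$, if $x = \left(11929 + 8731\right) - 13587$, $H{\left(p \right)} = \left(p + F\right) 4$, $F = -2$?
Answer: $\frac{33446546}{587059} \approx 56.973$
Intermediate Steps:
$H{\left(p \right)} = -8 + 4 p$ ($H{\left(p \right)} = \left(p - 2\right) 4 = \left(-2 + p\right) 4 = -8 + 4 p$)
$x = 7073$ ($x = 20660 - 13587 = 7073$)
$\frac{17272}{H{\left(85 \right)}} + \frac{35004}{x} = \frac{17272}{-8 + 4 \cdot 85} + \frac{35004}{7073} = \frac{17272}{-8 + 340} + 35004 \cdot \frac{1}{7073} = \frac{17272}{332} + \frac{35004}{7073} = 17272 \cdot \frac{1}{332} + \frac{35004}{7073} = \frac{4318}{83} + \frac{35004}{7073} = \frac{33446546}{587059}$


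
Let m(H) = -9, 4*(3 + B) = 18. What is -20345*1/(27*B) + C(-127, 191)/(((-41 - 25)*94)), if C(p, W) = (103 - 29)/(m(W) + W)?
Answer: -7657370719/15243228 ≈ -502.35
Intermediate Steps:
B = 3/2 (B = -3 + (1/4)*18 = -3 + 9/2 = 3/2 ≈ 1.5000)
C(p, W) = 74/(-9 + W) (C(p, W) = (103 - 29)/(-9 + W) = 74/(-9 + W))
-20345*1/(27*B) + C(-127, 191)/(((-41 - 25)*94)) = -20345/((3/2)*27) + (74/(-9 + 191))/(((-41 - 25)*94)) = -20345/81/2 + (74/182)/((-66*94)) = -20345*2/81 + (74*(1/182))/(-6204) = -40690/81 + (37/91)*(-1/6204) = -40690/81 - 37/564564 = -7657370719/15243228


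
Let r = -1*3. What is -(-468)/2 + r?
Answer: 231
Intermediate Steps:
r = -3
-(-468)/2 + r = -(-468)/2 - 3 = -26*(-9) - 3 = 234 - 3 = 231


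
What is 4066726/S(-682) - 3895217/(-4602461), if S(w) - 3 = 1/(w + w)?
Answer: 25529932751836451/18828667951 ≈ 1.3559e+6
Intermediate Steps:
S(w) = 3 + 1/(2*w) (S(w) = 3 + 1/(w + w) = 3 + 1/(2*w))
4066726/S(-682) - 3895217/(-4602461) = 4066726/(3 + (½)/(-682)) - 3895217/(-4602461) = 4066726/(3 + (½)*(-1/682)) - 3895217*(-1/4602461) = 4066726/(3 - 1/1364) + 3895217/4602461 = 4066726/(4091/1364) + 3895217/4602461 = 4066726*(1364/4091) + 3895217/4602461 = 5547014264/4091 + 3895217/4602461 = 25529932751836451/18828667951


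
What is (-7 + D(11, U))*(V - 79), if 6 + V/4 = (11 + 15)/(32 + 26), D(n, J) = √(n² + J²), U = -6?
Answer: 20545/29 - 2935*√157/29 ≈ -559.67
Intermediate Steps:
D(n, J) = √(J² + n²)
V = -644/29 (V = -24 + 4*((11 + 15)/(32 + 26)) = -24 + 4*(26/58) = -24 + 4*(26*(1/58)) = -24 + 4*(13/29) = -24 + 52/29 = -644/29 ≈ -22.207)
(-7 + D(11, U))*(V - 79) = (-7 + √((-6)² + 11²))*(-644/29 - 79) = (-7 + √(36 + 121))*(-2935/29) = (-7 + √157)*(-2935/29) = 20545/29 - 2935*√157/29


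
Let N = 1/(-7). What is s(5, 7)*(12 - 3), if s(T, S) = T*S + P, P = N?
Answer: 2196/7 ≈ 313.71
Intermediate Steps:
N = -1/7 ≈ -0.14286
P = -1/7 ≈ -0.14286
s(T, S) = -1/7 + S*T (s(T, S) = T*S - 1/7 = S*T - 1/7 = -1/7 + S*T)
s(5, 7)*(12 - 3) = (-1/7 + 7*5)*(12 - 3) = (-1/7 + 35)*9 = (244/7)*9 = 2196/7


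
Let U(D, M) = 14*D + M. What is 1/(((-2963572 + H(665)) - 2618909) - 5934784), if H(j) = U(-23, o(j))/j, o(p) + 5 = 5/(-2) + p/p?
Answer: -1330/15317963107 ≈ -8.6826e-8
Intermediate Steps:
o(p) = -13/2 (o(p) = -5 + (5/(-2) + p/p) = -5 + (5*(-½) + 1) = -5 + (-5/2 + 1) = -5 - 3/2 = -13/2)
U(D, M) = M + 14*D
H(j) = -657/(2*j) (H(j) = (-13/2 + 14*(-23))/j = (-13/2 - 322)/j = -657/(2*j))
1/(((-2963572 + H(665)) - 2618909) - 5934784) = 1/(((-2963572 - 657/2/665) - 2618909) - 5934784) = 1/(((-2963572 - 657/2*1/665) - 2618909) - 5934784) = 1/(((-2963572 - 657/1330) - 2618909) - 5934784) = 1/((-3941551417/1330 - 2618909) - 5934784) = 1/(-7424700387/1330 - 5934784) = 1/(-15317963107/1330) = -1330/15317963107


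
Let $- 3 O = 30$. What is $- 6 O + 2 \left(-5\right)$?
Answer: $50$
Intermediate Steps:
$O = -10$ ($O = \left(- \frac{1}{3}\right) 30 = -10$)
$- 6 O + 2 \left(-5\right) = \left(-6\right) \left(-10\right) + 2 \left(-5\right) = 60 - 10 = 50$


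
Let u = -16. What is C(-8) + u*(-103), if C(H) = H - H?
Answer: 1648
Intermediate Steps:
C(H) = 0
C(-8) + u*(-103) = 0 - 16*(-103) = 0 + 1648 = 1648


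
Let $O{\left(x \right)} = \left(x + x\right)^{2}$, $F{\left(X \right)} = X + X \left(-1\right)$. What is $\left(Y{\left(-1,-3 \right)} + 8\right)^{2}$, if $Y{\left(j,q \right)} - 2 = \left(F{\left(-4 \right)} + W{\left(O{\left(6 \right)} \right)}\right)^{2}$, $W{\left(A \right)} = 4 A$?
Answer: $110081949796$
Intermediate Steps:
$F{\left(X \right)} = 0$ ($F{\left(X \right)} = X - X = 0$)
$O{\left(x \right)} = 4 x^{2}$ ($O{\left(x \right)} = \left(2 x\right)^{2} = 4 x^{2}$)
$Y{\left(j,q \right)} = 331778$ ($Y{\left(j,q \right)} = 2 + \left(0 + 4 \cdot 4 \cdot 6^{2}\right)^{2} = 2 + \left(0 + 4 \cdot 4 \cdot 36\right)^{2} = 2 + \left(0 + 4 \cdot 144\right)^{2} = 2 + \left(0 + 576\right)^{2} = 2 + 576^{2} = 2 + 331776 = 331778$)
$\left(Y{\left(-1,-3 \right)} + 8\right)^{2} = \left(331778 + 8\right)^{2} = 331786^{2} = 110081949796$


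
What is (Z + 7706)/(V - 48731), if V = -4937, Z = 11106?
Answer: -4703/13417 ≈ -0.35053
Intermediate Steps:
(Z + 7706)/(V - 48731) = (11106 + 7706)/(-4937 - 48731) = 18812/(-53668) = 18812*(-1/53668) = -4703/13417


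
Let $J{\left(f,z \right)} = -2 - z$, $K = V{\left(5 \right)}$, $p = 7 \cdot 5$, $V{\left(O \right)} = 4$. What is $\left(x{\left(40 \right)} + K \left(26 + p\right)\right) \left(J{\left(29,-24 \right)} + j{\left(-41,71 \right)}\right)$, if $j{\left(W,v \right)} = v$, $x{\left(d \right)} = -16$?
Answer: $21204$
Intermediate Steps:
$p = 35$
$K = 4$
$\left(x{\left(40 \right)} + K \left(26 + p\right)\right) \left(J{\left(29,-24 \right)} + j{\left(-41,71 \right)}\right) = \left(-16 + 4 \left(26 + 35\right)\right) \left(\left(-2 - -24\right) + 71\right) = \left(-16 + 4 \cdot 61\right) \left(\left(-2 + 24\right) + 71\right) = \left(-16 + 244\right) \left(22 + 71\right) = 228 \cdot 93 = 21204$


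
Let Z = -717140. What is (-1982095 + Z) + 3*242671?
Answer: -1971222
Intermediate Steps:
(-1982095 + Z) + 3*242671 = (-1982095 - 717140) + 3*242671 = -2699235 + 728013 = -1971222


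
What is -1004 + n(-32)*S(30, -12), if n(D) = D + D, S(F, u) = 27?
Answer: -2732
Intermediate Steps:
n(D) = 2*D
-1004 + n(-32)*S(30, -12) = -1004 + (2*(-32))*27 = -1004 - 64*27 = -1004 - 1728 = -2732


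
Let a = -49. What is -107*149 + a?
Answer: -15992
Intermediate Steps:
-107*149 + a = -107*149 - 49 = -15943 - 49 = -15992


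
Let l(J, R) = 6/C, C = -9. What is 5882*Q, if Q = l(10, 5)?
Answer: -11764/3 ≈ -3921.3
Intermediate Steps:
l(J, R) = -⅔ (l(J, R) = 6/(-9) = 6*(-⅑) = -⅔)
Q = -⅔ ≈ -0.66667
5882*Q = 5882*(-⅔) = -11764/3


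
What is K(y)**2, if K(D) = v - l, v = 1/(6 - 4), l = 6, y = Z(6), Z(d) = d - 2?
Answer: 121/4 ≈ 30.250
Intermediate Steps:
Z(d) = -2 + d
y = 4 (y = -2 + 6 = 4)
v = 1/2 ≈ 0.50000
K(D) = -11/2 (K(D) = 1/2 - 1*6 = 1/2 - 6 = -11/2)
K(y)**2 = (-11/2)**2 = 121/4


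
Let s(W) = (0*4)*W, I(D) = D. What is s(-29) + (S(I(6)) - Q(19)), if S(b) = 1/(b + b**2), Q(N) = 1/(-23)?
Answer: 65/966 ≈ 0.067288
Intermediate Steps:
Q(N) = -1/23
s(W) = 0 (s(W) = 0*W = 0)
s(-29) + (S(I(6)) - Q(19)) = 0 + (1/(6*(1 + 6)) - 1*(-1/23)) = 0 + ((1/6)/7 + 1/23) = 0 + ((1/6)*(1/7) + 1/23) = 0 + (1/42 + 1/23) = 0 + 65/966 = 65/966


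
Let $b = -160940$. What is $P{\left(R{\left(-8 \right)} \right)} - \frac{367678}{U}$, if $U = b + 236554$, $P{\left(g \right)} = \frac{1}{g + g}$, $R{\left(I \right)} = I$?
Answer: $- \frac{2979231}{604912} \approx -4.9251$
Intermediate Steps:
$P{\left(g \right)} = \frac{1}{2 g}$
$U = 75614$ ($U = -160940 + 236554 = 75614$)
$P{\left(R{\left(-8 \right)} \right)} - \frac{367678}{U} = \frac{1}{2 \left(-8\right)} - \frac{367678}{75614} = \frac{1}{2} \left(- \frac{1}{8}\right) - \frac{183839}{37807} = - \frac{1}{16} - \frac{183839}{37807} = - \frac{2979231}{604912}$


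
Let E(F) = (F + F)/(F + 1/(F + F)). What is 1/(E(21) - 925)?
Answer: -883/815011 ≈ -0.0010834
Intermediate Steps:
E(F) = 2*F/(F + 1/(2*F)) (E(F) = (2*F)/(F + 1/(2*F)) = 2*F/(F + 1/(2*F)))
1/(E(21) - 925) = 1/(4*21**2/(1 + 2*21**2) - 925) = 1/(4*441/(1 + 2*441) - 925) = 1/(4*441/(1 + 882) - 925) = 1/(4*441/883 - 925) = 1/(4*441*(1/883) - 925) = 1/(1764/883 - 925) = 1/(-815011/883) = -883/815011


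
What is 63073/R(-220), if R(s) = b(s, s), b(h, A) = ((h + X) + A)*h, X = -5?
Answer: 63073/97900 ≈ 0.64426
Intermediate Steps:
b(h, A) = h*(-5 + A + h) (b(h, A) = ((h - 5) + A)*h = ((-5 + h) + A)*h = (-5 + A + h)*h = h*(-5 + A + h))
R(s) = s*(-5 + 2*s) (R(s) = s*(-5 + s + s) = s*(-5 + 2*s))
63073/R(-220) = 63073/((-220*(-5 + 2*(-220)))) = 63073/((-220*(-5 - 440))) = 63073/((-220*(-445))) = 63073/97900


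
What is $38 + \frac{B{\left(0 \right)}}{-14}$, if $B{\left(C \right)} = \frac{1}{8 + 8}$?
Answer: $\frac{8511}{224} \approx 37.996$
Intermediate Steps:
$B{\left(C \right)} = \frac{1}{16}$
$38 + \frac{B{\left(0 \right)}}{-14} = 38 + \frac{1}{16 \left(-14\right)} = 38 + \frac{1}{16} \left(- \frac{1}{14}\right) = 38 - \frac{1}{224} = \frac{8511}{224}$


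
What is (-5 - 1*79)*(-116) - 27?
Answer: 9717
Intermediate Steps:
(-5 - 1*79)*(-116) - 27 = (-5 - 79)*(-116) - 27 = -84*(-116) - 27 = 9744 - 27 = 9717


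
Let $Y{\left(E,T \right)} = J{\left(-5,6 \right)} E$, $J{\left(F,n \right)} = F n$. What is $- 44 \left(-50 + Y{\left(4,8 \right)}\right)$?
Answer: $7480$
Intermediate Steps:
$Y{\left(E,T \right)} = - 30 E$ ($Y{\left(E,T \right)} = \left(-5\right) 6 E = - 30 E$)
$- 44 \left(-50 + Y{\left(4,8 \right)}\right) = - 44 \left(-50 - 120\right) = \left(-44\right) \left(-170\right) = 7480$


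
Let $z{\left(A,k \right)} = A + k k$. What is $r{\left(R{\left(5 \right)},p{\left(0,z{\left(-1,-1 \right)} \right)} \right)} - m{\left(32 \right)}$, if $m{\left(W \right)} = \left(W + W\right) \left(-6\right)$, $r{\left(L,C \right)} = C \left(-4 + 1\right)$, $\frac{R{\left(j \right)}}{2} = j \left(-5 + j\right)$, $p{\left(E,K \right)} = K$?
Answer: $384$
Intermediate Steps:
$z{\left(A,k \right)} = A + k^{2}$
$R{\left(j \right)} = 2 j \left(-5 + j\right)$
$r{\left(L,C \right)} = - 3 C$ ($r{\left(L,C \right)} = C \left(-3\right) = - 3 C$)
$m{\left(W \right)} = - 12 W$ ($m{\left(W \right)} = 2 W \left(-6\right) = - 12 W$)
$r{\left(R{\left(5 \right)},p{\left(0,z{\left(-1,-1 \right)} \right)} \right)} - m{\left(32 \right)} = - 3 \left(-1 + \left(-1\right)^{2}\right) - \left(-12\right) 32 = - 3 \left(-1 + 1\right) - -384 = \left(-3\right) 0 + 384 = 0 + 384 = 384$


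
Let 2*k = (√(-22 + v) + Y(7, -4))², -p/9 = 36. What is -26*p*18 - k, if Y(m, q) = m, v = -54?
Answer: 303291/2 - 14*I*√19 ≈ 1.5165e+5 - 61.025*I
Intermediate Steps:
p = -324 (p = -9*36 = -324)
k = (7 + 2*I*√19)²/2 (k = (√(-22 - 54) + 7)²/2 = (√(-76) + 7)²/2 = (2*I*√19 + 7)²/2 = (7 + 2*I*√19)²/2 ≈ -13.5 + 61.025*I)
-26*p*18 - k = -26*(-324)*18 - (-27/2 + 14*I*√19) = 8424*18 + (27/2 - 14*I*√19) = 151632 + (27/2 - 14*I*√19) = 303291/2 - 14*I*√19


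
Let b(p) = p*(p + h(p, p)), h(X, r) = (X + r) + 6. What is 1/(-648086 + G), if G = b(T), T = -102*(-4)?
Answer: -1/146246 ≈ -6.8378e-6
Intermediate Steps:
T = 408
h(X, r) = 6 + X + r
b(p) = p*(6 + 3*p) (b(p) = p*(p + (6 + p + p)) = p*(p + (6 + 2*p)) = p*(6 + 3*p))
G = 501840 (G = 3*408*(2 + 408) = 3*408*410 = 501840)
1/(-648086 + G) = 1/(-648086 + 501840) = 1/(-146246) = -1/146246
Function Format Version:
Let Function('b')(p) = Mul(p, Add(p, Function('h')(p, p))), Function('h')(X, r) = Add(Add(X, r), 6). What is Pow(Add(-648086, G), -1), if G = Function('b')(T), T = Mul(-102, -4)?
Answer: Rational(-1, 146246) ≈ -6.8378e-6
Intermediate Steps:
T = 408
Function('h')(X, r) = Add(6, X, r)
Function('b')(p) = Mul(p, Add(6, Mul(3, p))) (Function('b')(p) = Mul(p, Add(p, Add(6, p, p))) = Mul(p, Add(p, Add(6, Mul(2, p)))) = Mul(p, Add(6, Mul(3, p))))
G = 501840 (G = Mul(3, 408, Add(2, 408)) = Mul(3, 408, 410) = 501840)
Pow(Add(-648086, G), -1) = Pow(Add(-648086, 501840), -1) = Pow(-146246, -1) = Rational(-1, 146246)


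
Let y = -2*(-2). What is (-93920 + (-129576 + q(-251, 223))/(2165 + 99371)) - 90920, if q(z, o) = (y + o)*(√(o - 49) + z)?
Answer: -18768100793/101536 + 227*√174/101536 ≈ -1.8484e+5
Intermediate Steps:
y = 4
q(z, o) = (4 + o)*(z + √(-49 + o)) (q(z, o) = (4 + o)*(√(o - 49) + z) = (4 + o)*(√(-49 + o) + z) = (4 + o)*(z + √(-49 + o)))
(-93920 + (-129576 + q(-251, 223))/(2165 + 99371)) - 90920 = (-93920 + (-129576 + (4*(-251) + 4*√(-49 + 223) + 223*(-251) + 223*√(-49 + 223)))/(2165 + 99371)) - 90920 = (-93920 + (-129576 + (-1004 + 4*√174 - 55973 + 223*√174))/101536) - 90920 = (-93920 + (-129576 + (-56977 + 227*√174))*(1/101536)) - 90920 = (-93920 + (-186553 + 227*√174)*(1/101536)) - 90920 = (-93920 + (-186553/101536 + 227*√174/101536)) - 90920 = (-9536447673/101536 + 227*√174/101536) - 90920 = -18768100793/101536 + 227*√174/101536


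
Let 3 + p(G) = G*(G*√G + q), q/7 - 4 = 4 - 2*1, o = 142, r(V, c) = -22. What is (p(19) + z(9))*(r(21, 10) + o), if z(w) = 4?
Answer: 95880 + 43320*√19 ≈ 2.8471e+5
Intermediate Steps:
q = 42 (q = 28 + 7*(4 - 2*1) = 28 + 7*(4 - 2) = 28 + 7*2 = 28 + 14 = 42)
p(G) = -3 + G*(42 + G^(3/2)) (p(G) = -3 + G*(G*√G + 42) = -3 + G*(G^(3/2) + 42) = -3 + G*(42 + G^(3/2)))
(p(19) + z(9))*(r(21, 10) + o) = ((-3 + 19^(5/2) + 42*19) + 4)*(-22 + 142) = ((-3 + 361*√19 + 798) + 4)*120 = ((795 + 361*√19) + 4)*120 = (799 + 361*√19)*120 = 95880 + 43320*√19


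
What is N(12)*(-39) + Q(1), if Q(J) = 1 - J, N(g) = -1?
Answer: 39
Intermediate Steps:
N(12)*(-39) + Q(1) = -1*(-39) + (1 - 1*1) = 39 + (1 - 1) = 39 + 0 = 39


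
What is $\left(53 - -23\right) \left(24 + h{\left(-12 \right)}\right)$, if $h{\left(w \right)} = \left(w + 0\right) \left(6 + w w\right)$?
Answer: $-134976$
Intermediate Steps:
$h{\left(w \right)} = w \left(6 + w^{2}\right)$
$\left(53 - -23\right) \left(24 + h{\left(-12 \right)}\right) = \left(53 - -23\right) \left(24 - 12 \left(6 + \left(-12\right)^{2}\right)\right) = \left(53 + 23\right) \left(24 - 12 \left(6 + 144\right)\right) = 76 \left(24 - 1800\right) = 76 \left(-1776\right) = -134976$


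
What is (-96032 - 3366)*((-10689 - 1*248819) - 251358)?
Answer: 50779058668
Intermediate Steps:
(-96032 - 3366)*((-10689 - 1*248819) - 251358) = -99398*((-10689 - 248819) - 251358) = -99398*(-259508 - 251358) = -99398*(-510866) = 50779058668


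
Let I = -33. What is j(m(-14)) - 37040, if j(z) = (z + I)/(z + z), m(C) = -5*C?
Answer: -5185563/140 ≈ -37040.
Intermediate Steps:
j(z) = (-33 + z)/(2*z) (j(z) = (z - 33)/(z + z) = (-33 + z)/((2*z)) = (-33 + z)*(1/(2*z)) = (-33 + z)/(2*z))
j(m(-14)) - 37040 = (-33 - 5*(-14))/(2*((-5*(-14)))) - 37040 = (1/2)*(-33 + 70)/70 - 37040 = (1/2)*(1/70)*37 - 37040 = 37/140 - 37040 = -5185563/140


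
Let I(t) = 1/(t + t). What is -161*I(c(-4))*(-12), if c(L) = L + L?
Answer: -483/4 ≈ -120.75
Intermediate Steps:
c(L) = 2*L
I(t) = 1/(2*t)
-161*I(c(-4))*(-12) = -161*1/(2*((2*(-4))))*(-12) = -161*(1/2)/(-8)*(-12) = -161*(1/2)*(-1/8)*(-12) = -(-161)*(-12)/16 = -161*3/4 = -483/4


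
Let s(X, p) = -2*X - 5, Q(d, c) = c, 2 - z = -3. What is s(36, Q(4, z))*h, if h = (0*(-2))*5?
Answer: 0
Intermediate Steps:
z = 5 (z = 2 - 1*(-3) = 2 + 3 = 5)
s(X, p) = -5 - 2*X
h = 0 (h = 0*5 = 0)
s(36, Q(4, z))*h = (-5 - 2*36)*0 = (-5 - 72)*0 = -77*0 = 0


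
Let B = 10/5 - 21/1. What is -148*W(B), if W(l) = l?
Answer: 2812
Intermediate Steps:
B = -19 (B = 10*(⅕) - 21*1 = 2 - 21 = -19)
-148*W(B) = -148*(-19) = 2812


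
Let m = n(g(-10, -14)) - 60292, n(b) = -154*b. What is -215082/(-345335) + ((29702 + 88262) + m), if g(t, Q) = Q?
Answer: 20660917462/345335 ≈ 59829.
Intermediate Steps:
m = -58136 (m = -154*(-14) - 60292 = 2156 - 60292 = -58136)
-215082/(-345335) + ((29702 + 88262) + m) = -215082/(-345335) + ((29702 + 88262) - 58136) = -215082*(-1/345335) + (117964 - 58136) = 215082/345335 + 59828 = 20660917462/345335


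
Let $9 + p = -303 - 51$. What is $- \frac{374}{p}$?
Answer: $\frac{34}{33} \approx 1.0303$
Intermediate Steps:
$p = -363$ ($p = -9 - 354 = -363$)
$- \frac{374}{p} = - \frac{374}{-363} = \left(-374\right) \left(- \frac{1}{363}\right) = \frac{34}{33}$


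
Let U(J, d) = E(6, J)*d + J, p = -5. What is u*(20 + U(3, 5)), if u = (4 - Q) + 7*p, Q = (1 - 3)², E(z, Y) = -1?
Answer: -630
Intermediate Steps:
Q = 4 (Q = (-2)² = 4)
U(J, d) = J - d (U(J, d) = -d + J = J - d)
u = -35 (u = (4 - 1*4) + 7*(-5) = (4 - 4) - 35 = 0 - 35 = -35)
u*(20 + U(3, 5)) = -35*(20 + (3 - 1*5)) = -35*(20 + (3 - 5)) = -35*(20 - 2) = -35*18 = -630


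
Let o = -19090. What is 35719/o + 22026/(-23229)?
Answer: -18118739/6426690 ≈ -2.8193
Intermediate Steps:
35719/o + 22026/(-23229) = 35719/(-19090) + 22026/(-23229) = 35719*(-1/19090) + 22026*(-1/23229) = -1553/830 - 7342/7743 = -18118739/6426690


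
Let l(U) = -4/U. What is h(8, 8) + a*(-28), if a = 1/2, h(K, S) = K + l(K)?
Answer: -13/2 ≈ -6.5000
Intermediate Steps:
h(K, S) = K - 4/K
a = ½ ≈ 0.50000
h(8, 8) + a*(-28) = (8 - 4/8) + (½)*(-28) = (8 - 4*⅛) - 14 = (8 - ½) - 14 = 15/2 - 14 = -13/2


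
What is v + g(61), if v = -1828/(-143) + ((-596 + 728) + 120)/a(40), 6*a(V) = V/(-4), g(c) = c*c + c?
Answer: 2605162/715 ≈ 3643.6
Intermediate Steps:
g(c) = c + c² (g(c) = c² + c = c + c²)
a(V) = -V/24 (a(V) = (V/(-4))/6 = (V*(-¼))/6 = (-V/4)/6 = -V/24)
v = -98968/715 (v = -1828/(-143) + ((-596 + 728) + 120)/((-1/24*40)) = -1828*(-1/143) + (132 + 120)/(-5/3) = 1828/143 + 252*(-⅗) = 1828/143 - 756/5 = -98968/715 ≈ -138.42)
v + g(61) = -98968/715 + 61*(1 + 61) = -98968/715 + 61*62 = -98968/715 + 3782 = 2605162/715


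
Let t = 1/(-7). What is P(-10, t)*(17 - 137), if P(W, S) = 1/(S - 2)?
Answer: 56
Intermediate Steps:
t = -⅐ ≈ -0.14286
P(W, S) = 1/(-2 + S)
P(-10, t)*(17 - 137) = (17 - 137)/(-2 - ⅐) = -120/(-15/7) = -7/15*(-120) = 56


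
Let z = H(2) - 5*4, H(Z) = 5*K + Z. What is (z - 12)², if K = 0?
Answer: 900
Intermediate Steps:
H(Z) = Z (H(Z) = 5*0 + Z = 0 + Z = Z)
z = -18 (z = 2 - 5*4 = 2 - 20 = -18)
(z - 12)² = (-18 - 12)² = (-30)² = 900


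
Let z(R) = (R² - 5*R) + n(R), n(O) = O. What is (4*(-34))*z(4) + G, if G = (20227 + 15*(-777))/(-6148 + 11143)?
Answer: 8572/4995 ≈ 1.7161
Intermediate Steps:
z(R) = R² - 4*R (z(R) = (R² - 5*R) + R = R² - 4*R)
G = 8572/4995 (G = (20227 - 11655)/4995 = 8572*(1/4995) = 8572/4995 ≈ 1.7161)
(4*(-34))*z(4) + G = (4*(-34))*(4*(-4 + 4)) + 8572/4995 = -544*0 + 8572/4995 = -136*0 + 8572/4995 = 0 + 8572/4995 = 8572/4995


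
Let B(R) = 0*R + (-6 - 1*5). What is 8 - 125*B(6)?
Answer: 1383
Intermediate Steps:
B(R) = -11 (B(R) = 0 + (-6 - 5) = 0 - 11 = -11)
8 - 125*B(6) = 8 - 125*(-11) = 8 + 1375 = 1383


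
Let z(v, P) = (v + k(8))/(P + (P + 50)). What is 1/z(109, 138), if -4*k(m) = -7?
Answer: 1304/443 ≈ 2.9436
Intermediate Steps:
k(m) = 7/4 (k(m) = -¼*(-7) = 7/4)
z(v, P) = (7/4 + v)/(50 + 2*P) (z(v, P) = (v + 7/4)/(P + (P + 50)) = (7/4 + v)/(P + (50 + P)) = (7/4 + v)/(50 + 2*P))
1/z(109, 138) = 1/((7 + 4*109)/(8*(25 + 138))) = 1/((⅛)*(7 + 436)/163) = 1/((⅛)*(1/163)*443) = 1/(443/1304) = 1304/443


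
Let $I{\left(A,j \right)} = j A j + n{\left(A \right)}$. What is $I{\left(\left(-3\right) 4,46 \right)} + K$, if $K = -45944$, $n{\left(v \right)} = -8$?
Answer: $-71344$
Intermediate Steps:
$I{\left(A,j \right)} = -8 + A j^{2}$ ($I{\left(A,j \right)} = j A j - 8 = A j j - 8 = A j^{2} - 8 = -8 + A j^{2}$)
$I{\left(\left(-3\right) 4,46 \right)} + K = \left(-8 + \left(-3\right) 4 \cdot 46^{2}\right) - 45944 = \left(-8 - 25392\right) - 45944 = -25400 - 45944 = -71344$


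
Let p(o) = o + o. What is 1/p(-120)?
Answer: -1/240 ≈ -0.0041667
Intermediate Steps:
p(o) = 2*o
1/p(-120) = 1/(2*(-120)) = 1/(-240) = -1/240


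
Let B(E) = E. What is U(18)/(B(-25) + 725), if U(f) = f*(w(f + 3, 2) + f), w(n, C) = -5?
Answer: 117/350 ≈ 0.33429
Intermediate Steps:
U(f) = f*(-5 + f)
U(18)/(B(-25) + 725) = (18*(-5 + 18))/(-25 + 725) = (18*13)/700 = (1/700)*234 = 117/350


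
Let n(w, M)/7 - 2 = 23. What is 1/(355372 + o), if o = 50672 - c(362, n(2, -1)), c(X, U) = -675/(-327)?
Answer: 109/44258571 ≈ 2.4628e-6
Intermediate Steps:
n(w, M) = 175 (n(w, M) = 14 + 7*23 = 14 + 161 = 175)
c(X, U) = 225/109 (c(X, U) = -675*(-1/327) = 225/109)
o = 5523023/109 (o = 50672 - 1*225/109 = 50672 - 225/109 = 5523023/109 ≈ 50670.)
1/(355372 + o) = 1/(355372 + 5523023/109) = 1/(44258571/109) = 109/44258571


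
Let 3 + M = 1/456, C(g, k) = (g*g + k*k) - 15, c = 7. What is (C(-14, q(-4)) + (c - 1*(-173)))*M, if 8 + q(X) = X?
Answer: -690335/456 ≈ -1513.9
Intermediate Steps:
q(X) = -8 + X
C(g, k) = -15 + g² + k² (C(g, k) = (g² + k²) - 15 = -15 + g² + k²)
M = -1367/456 (M = -3 + 1/456 = -1367/456 ≈ -2.9978)
(C(-14, q(-4)) + (c - 1*(-173)))*M = ((-15 + (-14)² + (-8 - 4)²) + (7 - 1*(-173)))*(-1367/456) = ((-15 + 196 + (-12)²) + (7 + 173))*(-1367/456) = ((-15 + 196 + 144) + 180)*(-1367/456) = (325 + 180)*(-1367/456) = 505*(-1367/456) = -690335/456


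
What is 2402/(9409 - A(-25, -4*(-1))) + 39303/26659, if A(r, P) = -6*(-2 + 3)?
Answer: 434072663/250994485 ≈ 1.7294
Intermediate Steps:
A(r, P) = -6 (A(r, P) = -6*1 = -6)
2402/(9409 - A(-25, -4*(-1))) + 39303/26659 = 2402/(9409 - 1*(-6)) + 39303/26659 = 2402/(9409 + 6) + 39303*(1/26659) = 2402/9415 + 39303/26659 = 434072663/250994485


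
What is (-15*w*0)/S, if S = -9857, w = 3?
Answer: 0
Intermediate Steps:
(-15*w*0)/S = (-15*3*0)/(-9857) = -45*0*(-1/9857) = 0*(-1/9857) = 0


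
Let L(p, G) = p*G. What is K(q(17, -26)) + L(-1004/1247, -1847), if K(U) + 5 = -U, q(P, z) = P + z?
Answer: 1859376/1247 ≈ 1491.1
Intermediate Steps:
L(p, G) = G*p
K(U) = -5 - U
K(q(17, -26)) + L(-1004/1247, -1847) = (-5 - (17 - 26)) - (-1854388)/1247 = (-5 - 1*(-9)) - (-1854388)/1247 = (-5 + 9) - 1847*(-1004/1247) = 4 + 1854388/1247 = 1859376/1247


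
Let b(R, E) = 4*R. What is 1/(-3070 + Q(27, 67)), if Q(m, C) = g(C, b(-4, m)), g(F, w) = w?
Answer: -1/3086 ≈ -0.00032404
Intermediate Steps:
Q(m, C) = -16 (Q(m, C) = 4*(-4) = -16)
1/(-3070 + Q(27, 67)) = 1/(-3070 - 16) = 1/(-3086) = -1/3086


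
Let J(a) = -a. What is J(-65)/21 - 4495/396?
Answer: -22885/2772 ≈ -8.2558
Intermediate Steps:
J(-65)/21 - 4495/396 = -1*(-65)/21 - 4495/396 = 65*(1/21) - 4495*1/396 = 65/21 - 4495/396 = -22885/2772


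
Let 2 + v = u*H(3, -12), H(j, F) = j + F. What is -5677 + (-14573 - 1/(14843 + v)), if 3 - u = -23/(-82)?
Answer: -24602838832/1214955 ≈ -20250.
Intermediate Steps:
H(j, F) = F + j
u = 223/82 (u = 3 - (-23)/(-82) = 3 - (-23)*(-1)/82 = 3 - 1*23/82 = 3 - 23/82 = 223/82 ≈ 2.7195)
v = -2171/82 (v = -2 + 223*(-12 + 3)/82 = -2 + (223/82)*(-9) = -2 - 2007/82 = -2171/82 ≈ -26.476)
-5677 + (-14573 - 1/(14843 + v)) = -5677 + (-14573 - 1/(14843 - 2171/82)) = -5677 + (-14573 - 1/1214955/82) = -5677 + (-14573 - 1*82/1214955) = -5677 + (-14573 - 82/1214955) = -5677 - 17705539297/1214955 = -24602838832/1214955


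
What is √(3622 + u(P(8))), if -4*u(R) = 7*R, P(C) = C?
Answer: 2*√902 ≈ 60.067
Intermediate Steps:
u(R) = -7*R/4
√(3622 + u(P(8))) = √(3622 - 7/4*8) = √(3622 - 14) = √3608 = 2*√902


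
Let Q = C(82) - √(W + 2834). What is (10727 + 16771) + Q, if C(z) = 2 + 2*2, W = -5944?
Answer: 27504 - I*√3110 ≈ 27504.0 - 55.767*I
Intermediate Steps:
C(z) = 6 (C(z) = 2 + 4 = 6)
Q = 6 - I*√3110 (Q = 6 - √(-5944 + 2834) = 6 - √(-3110) = 6 - I*√3110 ≈ 6.0 - 55.767*I)
(10727 + 16771) + Q = (10727 + 16771) + (6 - I*√3110) = 27498 + (6 - I*√3110) = 27504 - I*√3110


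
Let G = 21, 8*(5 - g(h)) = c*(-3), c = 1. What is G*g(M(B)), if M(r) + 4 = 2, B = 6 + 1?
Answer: 903/8 ≈ 112.88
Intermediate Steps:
B = 7
M(r) = -2 (M(r) = -4 + 2 = -2)
g(h) = 43/8 (g(h) = 5 - (-3)/8 = 5 - ⅛*(-3) = 5 + 3/8 = 43/8)
G*g(M(B)) = 21*(43/8) = 903/8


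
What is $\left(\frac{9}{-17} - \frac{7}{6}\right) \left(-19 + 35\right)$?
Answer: $- \frac{1384}{51} \approx -27.137$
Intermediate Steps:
$\left(\frac{9}{-17} - \frac{7}{6}\right) \left(-19 + 35\right) = \left(9 \left(- \frac{1}{17}\right) - \frac{7}{6}\right) 16 = \left(- \frac{9}{17} - \frac{7}{6}\right) 16 = \left(- \frac{173}{102}\right) 16 = - \frac{1384}{51}$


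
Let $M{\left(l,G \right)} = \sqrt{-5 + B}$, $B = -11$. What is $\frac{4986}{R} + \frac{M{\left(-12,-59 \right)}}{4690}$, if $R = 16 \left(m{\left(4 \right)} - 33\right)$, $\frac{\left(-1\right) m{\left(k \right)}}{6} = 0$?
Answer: $- \frac{831}{88} + \frac{2 i}{2345} \approx -9.4432 + 0.00085288 i$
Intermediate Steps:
$m{\left(k \right)} = 0$ ($m{\left(k \right)} = \left(-6\right) 0 = 0$)
$M{\left(l,G \right)} = 4 i$ ($M{\left(l,G \right)} = \sqrt{-5 - 11} = \sqrt{-16} = 4 i$)
$R = -528$ ($R = 16 \left(0 - 33\right) = 16 \left(-33\right) = -528$)
$\frac{4986}{R} + \frac{M{\left(-12,-59 \right)}}{4690} = \frac{4986}{-528} + \frac{4 i}{4690} = 4986 \left(- \frac{1}{528}\right) + 4 i \frac{1}{4690} = - \frac{831}{88} + \frac{2 i}{2345}$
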